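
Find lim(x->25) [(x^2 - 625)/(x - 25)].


Direct substitution gives 0/0, so we factor the numerator.
Factor: (x^2 - 625) = (x - 25)(x + 25)
Cancel the common factor (x - 25):
(x^2 - 625)/(x - 25) = (x + 25)
Now substitute x = 25:
= (25 + 25) = 50

50


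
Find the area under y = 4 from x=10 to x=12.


The area under a constant function y = 4 is a rectangle.
Width = 12 - 10 = 2
Height = 4
Area = width * height
= 2 * 4
= 8

8


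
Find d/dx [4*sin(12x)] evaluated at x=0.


Apply the chain rule to differentiate 4*sin(12x):
d/dx [4*sin(12x)]
= 4 * cos(12x) * d/dx(12x)
= 4 * 12 * cos(12x)
= 48 * cos(12x)
Evaluate at x = 0:
= 48 * cos(0)
= 48 * 1
= 48

48


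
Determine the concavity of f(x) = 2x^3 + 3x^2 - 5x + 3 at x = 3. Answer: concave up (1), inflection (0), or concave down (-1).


Concavity is determined by the sign of f''(x).
f(x) = 2x^3 + 3x^2 - 5x + 3
f'(x) = 6x^2 + 6x - 5
f''(x) = 12x + 6
f''(3) = 12 * 3 + 6
= 36 + 6
= 42
Since f''(3) > 0, the function is concave up (1)

1


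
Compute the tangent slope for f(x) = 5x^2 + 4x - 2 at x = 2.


The slope of the tangent line equals f'(x) at the point.
f(x) = 5x^2 + 4x - 2
f'(x) = 10x + 4
At x = 2:
f'(2) = 10 * 2 + 4
= 20 + 4
= 24

24


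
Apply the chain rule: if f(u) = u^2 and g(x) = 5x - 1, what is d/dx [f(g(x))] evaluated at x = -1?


Using the chain rule: (f(g(x)))' = f'(g(x)) * g'(x)
First, find g(-1):
g(-1) = 5 * (-1) - 1 = -6
Next, f'(u) = 2u
And g'(x) = 5
So f'(g(-1)) * g'(-1)
= 2 * (-6) * 5
= -60

-60


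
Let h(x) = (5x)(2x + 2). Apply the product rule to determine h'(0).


Let u(x) = 5x and v(x) = 2x + 2
u'(x) = 5
v'(x) = 2
Product rule: h'(x) = u'(x)*v(x) + u(x)*v'(x)
= 5 * (2x + 2) + (5x) * 2
At x = 0:
u(0) = 5 * 0 + 0 = 0
v(0) = 2 * 0 + 2 = 2
h'(0) = 5 * 2 + 0 * 2
= 10 + 0
= 10

10


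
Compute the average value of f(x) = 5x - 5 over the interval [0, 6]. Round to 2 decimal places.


Average value = 1/(b-a) * integral from a to b of f(x) dx
First compute the integral of 5x - 5:
F(x) = (5/2)x^2 - 5x
F(6) = 5/2 * 36 - 5 * 6 = 60
F(0) = 5/2 * 0 - 5 * 0 = 0
Integral = 60 - 0 = 60
Average = 60 / (6 - 0) = 60 / 6
= 10 = 10.00

10.00


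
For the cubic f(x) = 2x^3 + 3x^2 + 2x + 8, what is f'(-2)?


Differentiate f(x) = 2x^3 + 3x^2 + 2x + 8 term by term:
f'(x) = 6x^2 + 6x + 2
Substitute x = -2:
f'(-2) = 6 * (-2)^2 + 6 * (-2) + 2
= 24 - 12 + 2
= 14

14


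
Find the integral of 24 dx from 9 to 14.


The integral of a constant k over [a, b] equals k * (b - a).
integral from 9 to 14 of 24 dx
= 24 * (14 - 9)
= 24 * 5
= 120

120


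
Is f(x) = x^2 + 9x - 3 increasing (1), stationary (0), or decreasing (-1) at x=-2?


Compute f'(x) to determine behavior:
f'(x) = 2x + 9
f'(-2) = 2 * (-2) + 9
= -4 + 9
= 5
Since f'(-2) > 0, the function is increasing (1)

1


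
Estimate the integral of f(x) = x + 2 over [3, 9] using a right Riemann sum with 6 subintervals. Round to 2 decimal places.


Right Riemann sum uses right endpoints of each subinterval.
Interval: [3, 9], n = 6
dx = (9 - 3) / 6 = 1
Right endpoints: [4, 5, 6, 7, 8, 9]
f values: [6, 7, 8, 9, 10, 11]
Sum = dx * (sum of f values)
= 1 * 51
= 51 = 51.00

51.00


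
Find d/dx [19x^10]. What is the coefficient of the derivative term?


We apply the power rule: d/dx [ax^n] = a*n * x^(n-1)
d/dx [19x^10]
= 19 * 10 * x^(10-1)
= 190x^9
The coefficient is 190

190


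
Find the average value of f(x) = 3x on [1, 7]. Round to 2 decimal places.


Average value = 1/(b-a) * integral from a to b of f(x) dx
First compute the integral of 3x:
F(x) = (3/2)x^2
F(7) = 3/2 * 49 + 0 * 7 = 147/2
F(1) = 3/2 * 1 + 0 * 1 = 3/2
Integral = 147/2 - 3/2 = 72
Average = 72 / (7 - 1) = 72 / 6
= 12 = 12.00

12.00


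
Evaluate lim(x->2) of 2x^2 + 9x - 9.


Since polynomials are continuous, we use direct substitution.
lim(x->2) of 2x^2 + 9x - 9
= 2 * 2^2 + 9 * 2 - 9
= 8 + 18 - 9
= 17

17


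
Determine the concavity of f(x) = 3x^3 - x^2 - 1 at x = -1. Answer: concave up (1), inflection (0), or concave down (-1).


Concavity is determined by the sign of f''(x).
f(x) = 3x^3 - x^2 - 1
f'(x) = 9x^2 - 2x
f''(x) = 18x - 2
f''(-1) = 18 * (-1) - 2
= -18 - 2
= -20
Since f''(-1) < 0, the function is concave down (-1)

-1


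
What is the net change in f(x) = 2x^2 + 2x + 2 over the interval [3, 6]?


Net change = f(b) - f(a)
f(x) = 2x^2 + 2x + 2
Compute f(6):
f(6) = 2 * 6^2 + 2 * 6 + 2
= 72 + 12 + 2
= 86
Compute f(3):
f(3) = 2 * 3^2 + 2 * 3 + 2
= 18 + 6 + 2
= 26
Net change = 86 - 26 = 60

60


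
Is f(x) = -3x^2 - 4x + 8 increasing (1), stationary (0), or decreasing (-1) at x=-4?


Compute f'(x) to determine behavior:
f'(x) = -6x - 4
f'(-4) = -6 * (-4) - 4
= 24 - 4
= 20
Since f'(-4) > 0, the function is increasing (1)

1


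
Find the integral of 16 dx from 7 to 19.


The integral of a constant k over [a, b] equals k * (b - a).
integral from 7 to 19 of 16 dx
= 16 * (19 - 7)
= 16 * 12
= 192

192


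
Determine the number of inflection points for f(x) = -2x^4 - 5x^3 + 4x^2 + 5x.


Inflection points occur where f''(x) = 0 and concavity changes.
f(x) = -2x^4 - 5x^3 + 4x^2 + 5x
f'(x) = -8x^3 - 15x^2 + 8x + 5
f''(x) = -24x^2 - 30x + 8
This is a quadratic in x. Use the discriminant to count real roots.
Discriminant = (-30)^2 - 4 * (-24) * 8
= 900 - (-768)
= 1668
Since discriminant > 0, f''(x) = 0 has 2 distinct real solutions.
A quadratic with two distinct real roots changes sign at each root, so concavity changes at both.
Number of inflection points: 2

2


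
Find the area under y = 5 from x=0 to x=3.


The area under a constant function y = 5 is a rectangle.
Width = 3 - 0 = 3
Height = 5
Area = width * height
= 3 * 5
= 15

15


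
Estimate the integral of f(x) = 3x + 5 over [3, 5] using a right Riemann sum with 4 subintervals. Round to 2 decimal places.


Right Riemann sum uses right endpoints of each subinterval.
Interval: [3, 5], n = 4
dx = (5 - 3) / 4 = 1/2
Right endpoints: [7/2, 4, 9/2, 5]
f values: [31/2, 17, 37/2, 20]
Sum = dx * (sum of f values)
= 1/2 * 71
= 71/2 = 35.50

35.50


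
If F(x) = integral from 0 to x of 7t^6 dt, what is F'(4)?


By the Fundamental Theorem of Calculus (Part 1):
If F(x) = integral from 0 to x of f(t) dt, then F'(x) = f(x)
Here f(t) = 7t^6
So F'(x) = 7x^6
Evaluate at x = 4:
F'(4) = 7 * 4^6
= 7 * 4096
= 28672

28672


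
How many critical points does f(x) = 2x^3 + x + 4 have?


Find where f'(x) = 0:
f(x) = 2x^3 + x + 4
f'(x) = 6x^2 + 1
This is a quadratic in x. Use the discriminant to count real roots.
Discriminant = (0)^2 - 4 * 6 * 1
= 0 - 24
= -24
Since discriminant < 0, f'(x) = 0 has no real solutions.
Number of critical points: 0

0


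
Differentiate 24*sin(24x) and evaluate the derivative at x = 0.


Apply the chain rule to differentiate 24*sin(24x):
d/dx [24*sin(24x)]
= 24 * cos(24x) * d/dx(24x)
= 24 * 24 * cos(24x)
= 576 * cos(24x)
Evaluate at x = 0:
= 576 * cos(0)
= 576 * 1
= 576

576


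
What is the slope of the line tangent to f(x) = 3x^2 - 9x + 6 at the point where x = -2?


The slope of the tangent line equals f'(x) at the point.
f(x) = 3x^2 - 9x + 6
f'(x) = 6x - 9
At x = -2:
f'(-2) = 6 * (-2) - 9
= -12 - 9
= -21

-21


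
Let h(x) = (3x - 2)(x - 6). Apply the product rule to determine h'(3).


Let u(x) = 3x - 2 and v(x) = x - 6
u'(x) = 3
v'(x) = 1
Product rule: h'(x) = u'(x)*v(x) + u(x)*v'(x)
= 3 * (x - 6) + (3x - 2) * 1
At x = 3:
u(3) = 3 * 3 - 2 = 7
v(3) = 1 * 3 - 6 = -3
h'(3) = 3 * (-3) + 7 * 1
= -9 + 7
= -2

-2


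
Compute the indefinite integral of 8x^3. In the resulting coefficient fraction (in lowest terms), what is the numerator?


Apply the power rule for integration:
integral of ax^n dx = a/(n+1) * x^(n+1) + C
integral of 8x^3 dx
= 8/4 * x^4 + C
= 2 * x^4 + C
The coefficient in lowest terms is 2 = 2/1, so its numerator is 2

2


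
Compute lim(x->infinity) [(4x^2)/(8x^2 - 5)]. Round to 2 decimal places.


For limits at infinity with equal-degree polynomials,
we compare leading coefficients.
Numerator leading term: 4x^2
Denominator leading term: 8x^2
Divide both by x^2:
lim = (4) / (8 - 5/x^2)
As x -> infinity, the 1/x and 1/x^2 terms vanish:
= 4/8 = 1/2 = 0.50

0.50


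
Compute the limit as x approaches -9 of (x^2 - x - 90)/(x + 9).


Direct substitution gives 0/0, so we factor the numerator.
Factor: (x^2 - x - 90) = (x + 9)(x - 10)
Cancel the common factor (x + 9):
(x^2 - x - 90)/(x + 9) = (x - 10)
Now substitute x = -9:
= (-9) - (10) = -19

-19


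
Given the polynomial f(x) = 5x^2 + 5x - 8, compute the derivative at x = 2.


Differentiate term by term using power and sum rules:
f(x) = 5x^2 + 5x - 8
f'(x) = 10x + 5
Substitute x = 2:
f'(2) = 10 * 2 + 5
= 20 + 5
= 25

25


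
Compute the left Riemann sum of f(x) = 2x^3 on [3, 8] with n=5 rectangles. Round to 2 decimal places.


Left Riemann sum uses left endpoints of each subinterval.
Interval: [3, 8], n = 5
dx = (8 - 3) / 5 = 1
Left endpoints: [3, 4, 5, 6, 7]
f values: [54, 128, 250, 432, 686]
Sum = dx * (sum of f values)
= 1 * 1550
= 1550 = 1550.00

1550.00


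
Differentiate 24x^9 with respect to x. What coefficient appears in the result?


We apply the power rule: d/dx [ax^n] = a*n * x^(n-1)
d/dx [24x^9]
= 24 * 9 * x^(9-1)
= 216x^8
The coefficient is 216

216


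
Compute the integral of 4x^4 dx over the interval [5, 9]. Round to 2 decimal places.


Find the antiderivative of 4x^4:
F(x) = 4/5 * x^5
Apply the Fundamental Theorem of Calculus:
F(9) - F(5)
= 4/5 * 9^5 - 4/5 * 5^5
= 4/5 * (59049 - 3125)
= 4/5 * 55924
= 223696/5 = 44739.20

44739.20


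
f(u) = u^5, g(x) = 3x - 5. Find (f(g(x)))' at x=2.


Using the chain rule: (f(g(x)))' = f'(g(x)) * g'(x)
First, find g(2):
g(2) = 3 * 2 - 5 = 1
Next, f'(u) = 5u^4
And g'(x) = 3
So f'(g(2)) * g'(2)
= 5 * 1^4 * 3
= 5 * 1 * 3
= 15

15


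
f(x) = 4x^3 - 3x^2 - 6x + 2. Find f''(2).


First derivative:
f'(x) = 12x^2 - 6x - 6
Second derivative:
f''(x) = 24x - 6
Substitute x = 2:
f''(2) = 24 * 2 - 6
= 48 - 6
= 42

42


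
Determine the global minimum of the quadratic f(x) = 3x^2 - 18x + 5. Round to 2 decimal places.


For a quadratic f(x) = ax^2 + bx + c with a > 0, the minimum is at the vertex.
Vertex x-coordinate: x = -b/(2a)
x = -(-18) / (2 * 3)
x = 18/6 = 3
Substitute back to find the minimum value:
f(3) = 3 * 3^2 - 18 * 3 + 5
= 27 - 54 + 5
= -22 = -22.00

-22.00


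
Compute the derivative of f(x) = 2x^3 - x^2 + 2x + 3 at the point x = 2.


Differentiate f(x) = 2x^3 - x^2 + 2x + 3 term by term:
f'(x) = 6x^2 - 2x + 2
Substitute x = 2:
f'(2) = 6 * 2^2 - 2 * 2 + 2
= 24 - 4 + 2
= 22

22


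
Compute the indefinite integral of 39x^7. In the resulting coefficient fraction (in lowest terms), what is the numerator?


Apply the power rule for integration:
integral of ax^n dx = a/(n+1) * x^(n+1) + C
integral of 39x^7 dx
= 39/8 * x^8 + C
The coefficient in lowest terms is 39/8, and its numerator is 39

39


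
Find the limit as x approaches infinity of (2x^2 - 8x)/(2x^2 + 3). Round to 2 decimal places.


For limits at infinity with equal-degree polynomials,
we compare leading coefficients.
Numerator leading term: 2x^2
Denominator leading term: 2x^2
Divide both by x^2:
lim = (2 - 8/x) / (2 + 3/x^2)
As x -> infinity, the 1/x and 1/x^2 terms vanish:
= 2/2 = 1 = 1.00

1.00


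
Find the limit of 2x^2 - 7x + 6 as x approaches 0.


Since polynomials are continuous, we use direct substitution.
lim(x->0) of 2x^2 - 7x + 6
= 2 * 0^2 - 7 * 0 + 6
= 0 + 0 + 6
= 6

6


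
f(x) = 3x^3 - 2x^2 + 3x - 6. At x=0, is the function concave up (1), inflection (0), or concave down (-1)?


Concavity is determined by the sign of f''(x).
f(x) = 3x^3 - 2x^2 + 3x - 6
f'(x) = 9x^2 - 4x + 3
f''(x) = 18x - 4
f''(0) = 18 * 0 - 4
= 0 - 4
= -4
Since f''(0) < 0, the function is concave down (-1)

-1


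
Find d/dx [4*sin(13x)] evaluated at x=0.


Apply the chain rule to differentiate 4*sin(13x):
d/dx [4*sin(13x)]
= 4 * cos(13x) * d/dx(13x)
= 4 * 13 * cos(13x)
= 52 * cos(13x)
Evaluate at x = 0:
= 52 * cos(0)
= 52 * 1
= 52

52


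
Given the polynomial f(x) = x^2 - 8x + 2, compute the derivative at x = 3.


Differentiate term by term using power and sum rules:
f(x) = x^2 - 8x + 2
f'(x) = 2x - 8
Substitute x = 3:
f'(3) = 2 * 3 - 8
= 6 - 8
= -2

-2


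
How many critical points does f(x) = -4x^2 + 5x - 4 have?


Find where f'(x) = 0:
f'(x) = -8x + 5
Set f'(x) = 0:
-8x + 5 = 0
x = -5 / (-8) = 5/8
This is a linear equation in x, so there is exactly one solution.
Number of critical points: 1

1


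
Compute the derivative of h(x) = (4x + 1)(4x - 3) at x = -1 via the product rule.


Let u(x) = 4x + 1 and v(x) = 4x - 3
u'(x) = 4
v'(x) = 4
Product rule: h'(x) = u'(x)*v(x) + u(x)*v'(x)
= 4 * (4x - 3) + (4x + 1) * 4
At x = -1:
u(-1) = 4 * (-1) + 1 = -3
v(-1) = 4 * (-1) - 3 = -7
h'(-1) = 4 * (-7) + (-3) * 4
= -28 - 12
= -40

-40


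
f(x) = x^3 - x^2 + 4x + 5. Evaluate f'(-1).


Differentiate f(x) = x^3 - x^2 + 4x + 5 term by term:
f'(x) = 3x^2 - 2x + 4
Substitute x = -1:
f'(-1) = 3 * (-1)^2 - 2 * (-1) + 4
= 3 + 2 + 4
= 9

9


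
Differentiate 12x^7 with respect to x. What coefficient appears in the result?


We apply the power rule: d/dx [ax^n] = a*n * x^(n-1)
d/dx [12x^7]
= 12 * 7 * x^(7-1)
= 84x^6
The coefficient is 84

84


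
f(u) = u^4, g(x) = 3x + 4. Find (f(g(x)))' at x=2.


Using the chain rule: (f(g(x)))' = f'(g(x)) * g'(x)
First, find g(2):
g(2) = 3 * 2 + 4 = 10
Next, f'(u) = 4u^3
And g'(x) = 3
So f'(g(2)) * g'(2)
= 4 * 10^3 * 3
= 4 * 1000 * 3
= 12000

12000


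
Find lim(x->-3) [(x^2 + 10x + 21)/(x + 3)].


Direct substitution gives 0/0, so we factor the numerator.
Factor: (x^2 + 10x + 21) = (x + 3)(x + 7)
Cancel the common factor (x + 3):
(x^2 + 10x + 21)/(x + 3) = (x + 7)
Now substitute x = -3:
= (-3) - (-7) = 4

4


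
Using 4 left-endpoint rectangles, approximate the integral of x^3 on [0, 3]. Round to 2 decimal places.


Left Riemann sum uses left endpoints of each subinterval.
Interval: [0, 3], n = 4
dx = (3 - 0) / 4 = 3/4
Left endpoints: [0, 3/4, 3/2, 9/4]
f values: [0, 27/64, 27/8, 729/64]
Sum = dx * (sum of f values)
= 3/4 * 243/16
= 729/64 ≈ 11.39

11.39


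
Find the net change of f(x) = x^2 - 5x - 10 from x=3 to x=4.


Net change = f(b) - f(a)
f(x) = x^2 - 5x - 10
Compute f(4):
f(4) = 1 * 4^2 - 5 * 4 - 10
= 16 - 20 - 10
= -14
Compute f(3):
f(3) = 1 * 3^2 - 5 * 3 - 10
= 9 - 15 - 10
= -16
Net change = -14 - (-16) = 2

2


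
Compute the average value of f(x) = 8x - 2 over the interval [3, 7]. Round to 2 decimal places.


Average value = 1/(b-a) * integral from a to b of f(x) dx
First compute the integral of 8x - 2:
F(x) = 4x^2 - 2x
F(7) = 4 * 49 - 2 * 7 = 182
F(3) = 4 * 9 - 2 * 3 = 30
Integral = 182 - 30 = 152
Average = 152 / (7 - 3) = 152 / 4
= 38 = 38.00

38.00


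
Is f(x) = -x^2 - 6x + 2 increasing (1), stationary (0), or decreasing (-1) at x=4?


Compute f'(x) to determine behavior:
f'(x) = -2x - 6
f'(4) = -2 * 4 - 6
= -8 - 6
= -14
Since f'(4) < 0, the function is decreasing (-1)

-1


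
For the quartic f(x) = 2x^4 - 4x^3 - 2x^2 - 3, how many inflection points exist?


Inflection points occur where f''(x) = 0 and concavity changes.
f(x) = 2x^4 - 4x^3 - 2x^2 - 3
f'(x) = 8x^3 - 12x^2 - 4x
f''(x) = 24x^2 - 24x - 4
This is a quadratic in x. Use the discriminant to count real roots.
Discriminant = (-24)^2 - 4 * 24 * (-4)
= 576 - (-384)
= 960
Since discriminant > 0, f''(x) = 0 has 2 distinct real solutions.
A quadratic with two distinct real roots changes sign at each root, so concavity changes at both.
Number of inflection points: 2

2


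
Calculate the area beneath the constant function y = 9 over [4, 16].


The area under a constant function y = 9 is a rectangle.
Width = 16 - 4 = 12
Height = 9
Area = width * height
= 12 * 9
= 108

108


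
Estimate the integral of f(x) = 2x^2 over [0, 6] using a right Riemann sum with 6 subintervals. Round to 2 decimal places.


Right Riemann sum uses right endpoints of each subinterval.
Interval: [0, 6], n = 6
dx = (6 - 0) / 6 = 1
Right endpoints: [1, 2, 3, 4, 5, 6]
f values: [2, 8, 18, 32, 50, 72]
Sum = dx * (sum of f values)
= 1 * 182
= 182 = 182.00

182.00


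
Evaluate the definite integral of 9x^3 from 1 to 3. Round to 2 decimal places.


Find the antiderivative of 9x^3:
F(x) = 9/4 * x^4
Apply the Fundamental Theorem of Calculus:
F(3) - F(1)
= 9/4 * 3^4 - 9/4 * 1^4
= 9/4 * (81 - 1)
= 9/4 * 80
= 180 = 180.00

180.00


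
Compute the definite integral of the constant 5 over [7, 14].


The integral of a constant k over [a, b] equals k * (b - a).
integral from 7 to 14 of 5 dx
= 5 * (14 - 7)
= 5 * 7
= 35

35


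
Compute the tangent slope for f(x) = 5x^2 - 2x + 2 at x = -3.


The slope of the tangent line equals f'(x) at the point.
f(x) = 5x^2 - 2x + 2
f'(x) = 10x - 2
At x = -3:
f'(-3) = 10 * (-3) - 2
= -30 - 2
= -32

-32


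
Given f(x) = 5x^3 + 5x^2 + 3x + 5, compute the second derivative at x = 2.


First derivative:
f'(x) = 15x^2 + 10x + 3
Second derivative:
f''(x) = 30x + 10
Substitute x = 2:
f''(2) = 30 * 2 + 10
= 60 + 10
= 70

70


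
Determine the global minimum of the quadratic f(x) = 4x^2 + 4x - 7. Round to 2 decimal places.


For a quadratic f(x) = ax^2 + bx + c with a > 0, the minimum is at the vertex.
Vertex x-coordinate: x = -b/(2a)
x = -(4) / (2 * 4)
x = -4/8 = -1/2
Substitute back to find the minimum value:
f(-1/2) = 4 * (-1/2)^2 + 4 * (-1/2) - 7
= 1 - 2 - 7
= -8 = -8.00

-8.00


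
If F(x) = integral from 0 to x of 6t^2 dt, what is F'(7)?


By the Fundamental Theorem of Calculus (Part 1):
If F(x) = integral from 0 to x of f(t) dt, then F'(x) = f(x)
Here f(t) = 6t^2
So F'(x) = 6x^2
Evaluate at x = 7:
F'(7) = 6 * 7^2
= 6 * 49
= 294

294


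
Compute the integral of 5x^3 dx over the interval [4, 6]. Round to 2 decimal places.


Find the antiderivative of 5x^3:
F(x) = 5/4 * x^4
Apply the Fundamental Theorem of Calculus:
F(6) - F(4)
= 5/4 * 6^4 - 5/4 * 4^4
= 5/4 * (1296 - 256)
= 5/4 * 1040
= 1300 = 1300.00

1300.00


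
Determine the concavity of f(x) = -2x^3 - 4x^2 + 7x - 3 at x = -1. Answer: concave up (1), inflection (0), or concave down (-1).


Concavity is determined by the sign of f''(x).
f(x) = -2x^3 - 4x^2 + 7x - 3
f'(x) = -6x^2 - 8x + 7
f''(x) = -12x - 8
f''(-1) = -12 * (-1) - 8
= 12 - 8
= 4
Since f''(-1) > 0, the function is concave up (1)

1


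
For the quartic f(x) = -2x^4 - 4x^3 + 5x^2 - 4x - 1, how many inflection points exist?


Inflection points occur where f''(x) = 0 and concavity changes.
f(x) = -2x^4 - 4x^3 + 5x^2 - 4x - 1
f'(x) = -8x^3 - 12x^2 + 10x - 4
f''(x) = -24x^2 - 24x + 10
This is a quadratic in x. Use the discriminant to count real roots.
Discriminant = (-24)^2 - 4 * (-24) * 10
= 576 - (-960)
= 1536
Since discriminant > 0, f''(x) = 0 has 2 distinct real solutions.
A quadratic with two distinct real roots changes sign at each root, so concavity changes at both.
Number of inflection points: 2

2


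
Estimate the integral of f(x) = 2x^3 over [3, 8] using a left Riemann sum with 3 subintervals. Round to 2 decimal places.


Left Riemann sum uses left endpoints of each subinterval.
Interval: [3, 8], n = 3
dx = (8 - 3) / 3 = 5/3
Left endpoints: [3, 14/3, 19/3]
f values: [54, 5488/27, 13718/27]
Sum = dx * (sum of f values)
= 5/3 * 2296/3
= 11480/9 ≈ 1275.56

1275.56


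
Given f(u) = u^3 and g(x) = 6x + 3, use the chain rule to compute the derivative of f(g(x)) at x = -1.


Using the chain rule: (f(g(x)))' = f'(g(x)) * g'(x)
First, find g(-1):
g(-1) = 6 * (-1) + 3 = -3
Next, f'(u) = 3u^2
And g'(x) = 6
So f'(g(-1)) * g'(-1)
= 3 * (-3)^2 * 6
= 3 * 9 * 6
= 162

162


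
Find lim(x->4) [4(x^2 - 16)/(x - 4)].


Direct substitution gives 0/0, so we factor the numerator.
Factor: 4(x^2 - 16) = 4 * (x - 4)(x + 4)
Cancel the common factor (x - 4):
4(x^2 - 16)/(x - 4) = 4 * (x + 4)
Now substitute x = 4:
= 4 * (4 + 4) = 32

32


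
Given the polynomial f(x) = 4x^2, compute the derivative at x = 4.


Differentiate term by term using power and sum rules:
f(x) = 4x^2
f'(x) = 8x
Substitute x = 4:
f'(4) = 8 * 4 + 0
= 32 + 0
= 32

32


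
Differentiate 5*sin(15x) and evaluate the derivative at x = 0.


Apply the chain rule to differentiate 5*sin(15x):
d/dx [5*sin(15x)]
= 5 * cos(15x) * d/dx(15x)
= 5 * 15 * cos(15x)
= 75 * cos(15x)
Evaluate at x = 0:
= 75 * cos(0)
= 75 * 1
= 75

75


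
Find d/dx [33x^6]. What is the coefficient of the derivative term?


We apply the power rule: d/dx [ax^n] = a*n * x^(n-1)
d/dx [33x^6]
= 33 * 6 * x^(6-1)
= 198x^5
The coefficient is 198

198


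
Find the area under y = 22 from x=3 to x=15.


The area under a constant function y = 22 is a rectangle.
Width = 15 - 3 = 12
Height = 22
Area = width * height
= 12 * 22
= 264

264


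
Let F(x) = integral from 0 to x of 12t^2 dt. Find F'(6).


By the Fundamental Theorem of Calculus (Part 1):
If F(x) = integral from 0 to x of f(t) dt, then F'(x) = f(x)
Here f(t) = 12t^2
So F'(x) = 12x^2
Evaluate at x = 6:
F'(6) = 12 * 6^2
= 12 * 36
= 432

432


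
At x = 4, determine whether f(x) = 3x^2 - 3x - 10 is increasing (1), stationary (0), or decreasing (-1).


Compute f'(x) to determine behavior:
f'(x) = 6x - 3
f'(4) = 6 * 4 - 3
= 24 - 3
= 21
Since f'(4) > 0, the function is increasing (1)

1


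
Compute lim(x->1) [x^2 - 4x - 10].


Since polynomials are continuous, we use direct substitution.
lim(x->1) of x^2 - 4x - 10
= 1 * 1^2 - 4 * 1 - 10
= 1 - 4 - 10
= -13

-13


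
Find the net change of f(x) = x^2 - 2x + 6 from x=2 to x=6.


Net change = f(b) - f(a)
f(x) = x^2 - 2x + 6
Compute f(6):
f(6) = 1 * 6^2 - 2 * 6 + 6
= 36 - 12 + 6
= 30
Compute f(2):
f(2) = 1 * 2^2 - 2 * 2 + 6
= 4 - 4 + 6
= 6
Net change = 30 - 6 = 24

24


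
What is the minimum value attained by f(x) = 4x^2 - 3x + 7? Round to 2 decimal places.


For a quadratic f(x) = ax^2 + bx + c with a > 0, the minimum is at the vertex.
Vertex x-coordinate: x = -b/(2a)
x = -(-3) / (2 * 4)
x = 3/8
Substitute back to find the minimum value:
f(3/8) = 4 * (3/8)^2 - 3 * (3/8) + 7
= 9/16 - 9/8 + 7
= 103/16 ≈ 6.44

6.44


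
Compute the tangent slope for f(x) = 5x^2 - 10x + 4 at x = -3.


The slope of the tangent line equals f'(x) at the point.
f(x) = 5x^2 - 10x + 4
f'(x) = 10x - 10
At x = -3:
f'(-3) = 10 * (-3) - 10
= -30 - 10
= -40

-40


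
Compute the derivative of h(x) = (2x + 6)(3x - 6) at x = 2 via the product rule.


Let u(x) = 2x + 6 and v(x) = 3x - 6
u'(x) = 2
v'(x) = 3
Product rule: h'(x) = u'(x)*v(x) + u(x)*v'(x)
= 2 * (3x - 6) + (2x + 6) * 3
At x = 2:
u(2) = 2 * 2 + 6 = 10
v(2) = 3 * 2 - 6 = 0
h'(2) = 2 * 0 + 10 * 3
= 0 + 30
= 30

30


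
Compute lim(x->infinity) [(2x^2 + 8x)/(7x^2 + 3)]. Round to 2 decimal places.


For limits at infinity with equal-degree polynomials,
we compare leading coefficients.
Numerator leading term: 2x^2
Denominator leading term: 7x^2
Divide both by x^2:
lim = (2 + 8/x) / (7 + 3/x^2)
As x -> infinity, the 1/x and 1/x^2 terms vanish:
= 2/7 ≈ 0.29

0.29


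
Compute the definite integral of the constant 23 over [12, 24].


The integral of a constant k over [a, b] equals k * (b - a).
integral from 12 to 24 of 23 dx
= 23 * (24 - 12)
= 23 * 12
= 276

276


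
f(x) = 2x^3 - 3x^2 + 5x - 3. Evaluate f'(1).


Differentiate f(x) = 2x^3 - 3x^2 + 5x - 3 term by term:
f'(x) = 6x^2 - 6x + 5
Substitute x = 1:
f'(1) = 6 * 1^2 - 6 * 1 + 5
= 6 - 6 + 5
= 5

5


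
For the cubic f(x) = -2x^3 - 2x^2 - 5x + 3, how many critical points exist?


Find where f'(x) = 0:
f(x) = -2x^3 - 2x^2 - 5x + 3
f'(x) = -6x^2 - 4x - 5
This is a quadratic in x. Use the discriminant to count real roots.
Discriminant = (-4)^2 - 4 * (-6) * (-5)
= 16 - 120
= -104
Since discriminant < 0, f'(x) = 0 has no real solutions.
Number of critical points: 0

0


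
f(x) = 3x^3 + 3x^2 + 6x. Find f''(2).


First derivative:
f'(x) = 9x^2 + 6x + 6
Second derivative:
f''(x) = 18x + 6
Substitute x = 2:
f''(2) = 18 * 2 + 6
= 36 + 6
= 42

42


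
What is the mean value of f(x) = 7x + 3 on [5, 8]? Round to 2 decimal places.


Average value = 1/(b-a) * integral from a to b of f(x) dx
First compute the integral of 7x + 3:
F(x) = (7/2)x^2 + 3x
F(8) = 7/2 * 64 + 3 * 8 = 248
F(5) = 7/2 * 25 + 3 * 5 = 205/2
Integral = 248 - 205/2 = 291/2
Average = (291/2) / (8 - 5) = (291/2) / 3
= 97/2 = 48.50

48.50


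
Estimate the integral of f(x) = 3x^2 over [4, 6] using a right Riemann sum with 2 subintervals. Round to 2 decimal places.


Right Riemann sum uses right endpoints of each subinterval.
Interval: [4, 6], n = 2
dx = (6 - 4) / 2 = 1
Right endpoints: [5, 6]
f values: [75, 108]
Sum = dx * (sum of f values)
= 1 * 183
= 183 = 183.00

183.00


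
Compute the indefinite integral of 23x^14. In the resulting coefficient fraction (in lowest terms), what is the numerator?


Apply the power rule for integration:
integral of ax^n dx = a/(n+1) * x^(n+1) + C
integral of 23x^14 dx
= 23/15 * x^15 + C
The coefficient in lowest terms is 23/15, and its numerator is 23

23


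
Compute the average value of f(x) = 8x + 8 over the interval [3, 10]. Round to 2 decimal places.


Average value = 1/(b-a) * integral from a to b of f(x) dx
First compute the integral of 8x + 8:
F(x) = 4x^2 + 8x
F(10) = 4 * 100 + 8 * 10 = 480
F(3) = 4 * 9 + 8 * 3 = 60
Integral = 480 - 60 = 420
Average = 420 / (10 - 3) = 420 / 7
= 60 = 60.00

60.00


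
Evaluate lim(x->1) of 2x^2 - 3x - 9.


Since polynomials are continuous, we use direct substitution.
lim(x->1) of 2x^2 - 3x - 9
= 2 * 1^2 - 3 * 1 - 9
= 2 - 3 - 9
= -10

-10


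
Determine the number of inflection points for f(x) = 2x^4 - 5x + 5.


Inflection points occur where f''(x) = 0 and concavity changes.
f(x) = 2x^4 - 5x + 5
f'(x) = 8x^3 - 5
f''(x) = 24x^2
This is a quadratic in x. Use the discriminant to count real roots.
Discriminant = (0)^2 - 4 * 24 * 0
= 0 - 0
= 0
Since discriminant = 0, f''(x) = 0 has a single repeated root.
At a repeated root the quadratic f''(x) touches zero but does not change sign, so concavity does not change.
Number of inflection points: 0

0


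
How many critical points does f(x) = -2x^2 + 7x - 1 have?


Find where f'(x) = 0:
f'(x) = -4x + 7
Set f'(x) = 0:
-4x + 7 = 0
x = -7 / (-4) = 7/4
This is a linear equation in x, so there is exactly one solution.
Number of critical points: 1

1


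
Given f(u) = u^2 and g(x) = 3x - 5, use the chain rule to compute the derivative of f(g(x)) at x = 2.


Using the chain rule: (f(g(x)))' = f'(g(x)) * g'(x)
First, find g(2):
g(2) = 3 * 2 - 5 = 1
Next, f'(u) = 2u
And g'(x) = 3
So f'(g(2)) * g'(2)
= 2 * 1 * 3
= 6

6


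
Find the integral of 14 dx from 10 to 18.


The integral of a constant k over [a, b] equals k * (b - a).
integral from 10 to 18 of 14 dx
= 14 * (18 - 10)
= 14 * 8
= 112

112


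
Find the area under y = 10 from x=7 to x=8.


The area under a constant function y = 10 is a rectangle.
Width = 8 - 7 = 1
Height = 10
Area = width * height
= 1 * 10
= 10

10


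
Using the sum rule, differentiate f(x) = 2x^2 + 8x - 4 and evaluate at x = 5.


Differentiate term by term using power and sum rules:
f(x) = 2x^2 + 8x - 4
f'(x) = 4x + 8
Substitute x = 5:
f'(5) = 4 * 5 + 8
= 20 + 8
= 28

28


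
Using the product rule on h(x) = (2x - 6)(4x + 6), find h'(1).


Let u(x) = 2x - 6 and v(x) = 4x + 6
u'(x) = 2
v'(x) = 4
Product rule: h'(x) = u'(x)*v(x) + u(x)*v'(x)
= 2 * (4x + 6) + (2x - 6) * 4
At x = 1:
u(1) = 2 * 1 - 6 = -4
v(1) = 4 * 1 + 6 = 10
h'(1) = 2 * 10 + (-4) * 4
= 20 - 16
= 4

4


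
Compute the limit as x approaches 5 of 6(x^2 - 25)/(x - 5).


Direct substitution gives 0/0, so we factor the numerator.
Factor: 6(x^2 - 25) = 6 * (x - 5)(x + 5)
Cancel the common factor (x - 5):
6(x^2 - 25)/(x - 5) = 6 * (x + 5)
Now substitute x = 5:
= 6 * (5 + 5) = 60

60


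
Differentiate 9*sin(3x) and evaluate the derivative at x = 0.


Apply the chain rule to differentiate 9*sin(3x):
d/dx [9*sin(3x)]
= 9 * cos(3x) * d/dx(3x)
= 9 * 3 * cos(3x)
= 27 * cos(3x)
Evaluate at x = 0:
= 27 * cos(0)
= 27 * 1
= 27

27


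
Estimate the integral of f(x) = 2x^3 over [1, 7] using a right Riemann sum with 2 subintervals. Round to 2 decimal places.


Right Riemann sum uses right endpoints of each subinterval.
Interval: [1, 7], n = 2
dx = (7 - 1) / 2 = 3
Right endpoints: [4, 7]
f values: [128, 686]
Sum = dx * (sum of f values)
= 3 * 814
= 2442 = 2442.00

2442.00


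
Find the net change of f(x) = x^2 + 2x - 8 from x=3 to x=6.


Net change = f(b) - f(a)
f(x) = x^2 + 2x - 8
Compute f(6):
f(6) = 1 * 6^2 + 2 * 6 - 8
= 36 + 12 - 8
= 40
Compute f(3):
f(3) = 1 * 3^2 + 2 * 3 - 8
= 9 + 6 - 8
= 7
Net change = 40 - 7 = 33

33


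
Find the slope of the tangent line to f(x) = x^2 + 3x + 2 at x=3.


The slope of the tangent line equals f'(x) at the point.
f(x) = x^2 + 3x + 2
f'(x) = 2x + 3
At x = 3:
f'(3) = 2 * 3 + 3
= 6 + 3
= 9

9


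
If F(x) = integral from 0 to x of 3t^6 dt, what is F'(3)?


By the Fundamental Theorem of Calculus (Part 1):
If F(x) = integral from 0 to x of f(t) dt, then F'(x) = f(x)
Here f(t) = 3t^6
So F'(x) = 3x^6
Evaluate at x = 3:
F'(3) = 3 * 3^6
= 3 * 729
= 2187

2187


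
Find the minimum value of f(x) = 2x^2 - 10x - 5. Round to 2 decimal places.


For a quadratic f(x) = ax^2 + bx + c with a > 0, the minimum is at the vertex.
Vertex x-coordinate: x = -b/(2a)
x = -(-10) / (2 * 2)
x = 10/4 = 5/2
Substitute back to find the minimum value:
f(5/2) = 2 * (5/2)^2 - 10 * (5/2) - 5
= 25/2 - 25 - 5
= -35/2 = -17.50

-17.50


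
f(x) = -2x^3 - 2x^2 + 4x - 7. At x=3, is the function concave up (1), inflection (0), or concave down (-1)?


Concavity is determined by the sign of f''(x).
f(x) = -2x^3 - 2x^2 + 4x - 7
f'(x) = -6x^2 - 4x + 4
f''(x) = -12x - 4
f''(3) = -12 * 3 - 4
= -36 - 4
= -40
Since f''(3) < 0, the function is concave down (-1)

-1


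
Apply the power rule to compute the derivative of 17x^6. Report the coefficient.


We apply the power rule: d/dx [ax^n] = a*n * x^(n-1)
d/dx [17x^6]
= 17 * 6 * x^(6-1)
= 102x^5
The coefficient is 102

102


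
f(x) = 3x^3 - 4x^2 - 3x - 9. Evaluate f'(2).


Differentiate f(x) = 3x^3 - 4x^2 - 3x - 9 term by term:
f'(x) = 9x^2 - 8x - 3
Substitute x = 2:
f'(2) = 9 * 2^2 - 8 * 2 - 3
= 36 - 16 - 3
= 17

17


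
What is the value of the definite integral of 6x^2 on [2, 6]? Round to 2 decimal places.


Find the antiderivative of 6x^2:
F(x) = 6/3 * x^3
Apply the Fundamental Theorem of Calculus:
F(6) - F(2)
= 6/3 * 6^3 - 6/3 * 2^3
= 6/3 * (216 - 8)
= 6/3 * 208
= 416 = 416.00

416.00


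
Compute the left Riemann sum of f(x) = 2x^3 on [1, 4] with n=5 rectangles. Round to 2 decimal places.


Left Riemann sum uses left endpoints of each subinterval.
Interval: [1, 4], n = 5
dx = (4 - 1) / 5 = 3/5
Left endpoints: [1, 8/5, 11/5, 14/5, 17/5]
f values: [2, 1024/125, 2662/125, 5488/125, 9826/125]
Sum = dx * (sum of f values)
= 3/5 * 154
= 462/5 = 92.40

92.40


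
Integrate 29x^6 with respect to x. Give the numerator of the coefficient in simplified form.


Apply the power rule for integration:
integral of ax^n dx = a/(n+1) * x^(n+1) + C
integral of 29x^6 dx
= 29/7 * x^7 + C
The coefficient in lowest terms is 29/7, and its numerator is 29

29


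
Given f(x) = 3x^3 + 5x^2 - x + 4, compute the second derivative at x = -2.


First derivative:
f'(x) = 9x^2 + 10x - 1
Second derivative:
f''(x) = 18x + 10
Substitute x = -2:
f''(-2) = 18 * (-2) + 10
= -36 + 10
= -26

-26


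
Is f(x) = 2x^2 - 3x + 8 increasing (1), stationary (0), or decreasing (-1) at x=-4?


Compute f'(x) to determine behavior:
f'(x) = 4x - 3
f'(-4) = 4 * (-4) - 3
= -16 - 3
= -19
Since f'(-4) < 0, the function is decreasing (-1)

-1


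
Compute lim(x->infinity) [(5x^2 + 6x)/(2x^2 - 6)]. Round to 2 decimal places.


For limits at infinity with equal-degree polynomials,
we compare leading coefficients.
Numerator leading term: 5x^2
Denominator leading term: 2x^2
Divide both by x^2:
lim = (5 + 6/x) / (2 - 6/x^2)
As x -> infinity, the 1/x and 1/x^2 terms vanish:
= 5/2 = 2.50

2.50


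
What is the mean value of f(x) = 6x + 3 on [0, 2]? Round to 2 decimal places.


Average value = 1/(b-a) * integral from a to b of f(x) dx
First compute the integral of 6x + 3:
F(x) = 3x^2 + 3x
F(2) = 3 * 4 + 3 * 2 = 18
F(0) = 3 * 0 + 3 * 0 = 0
Integral = 18 - 0 = 18
Average = 18 / (2 - 0) = 18 / 2
= 9 = 9.00

9.00


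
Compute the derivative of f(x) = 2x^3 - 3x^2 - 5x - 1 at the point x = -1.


Differentiate f(x) = 2x^3 - 3x^2 - 5x - 1 term by term:
f'(x) = 6x^2 - 6x - 5
Substitute x = -1:
f'(-1) = 6 * (-1)^2 - 6 * (-1) - 5
= 6 + 6 - 5
= 7

7


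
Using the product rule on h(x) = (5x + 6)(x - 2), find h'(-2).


Let u(x) = 5x + 6 and v(x) = x - 2
u'(x) = 5
v'(x) = 1
Product rule: h'(x) = u'(x)*v(x) + u(x)*v'(x)
= 5 * (x - 2) + (5x + 6) * 1
At x = -2:
u(-2) = 5 * (-2) + 6 = -4
v(-2) = 1 * (-2) - 2 = -4
h'(-2) = 5 * (-4) + (-4) * 1
= -20 - 4
= -24

-24


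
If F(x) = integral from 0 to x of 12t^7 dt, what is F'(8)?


By the Fundamental Theorem of Calculus (Part 1):
If F(x) = integral from 0 to x of f(t) dt, then F'(x) = f(x)
Here f(t) = 12t^7
So F'(x) = 12x^7
Evaluate at x = 8:
F'(8) = 12 * 8^7
= 12 * 2097152
= 25165824

25165824


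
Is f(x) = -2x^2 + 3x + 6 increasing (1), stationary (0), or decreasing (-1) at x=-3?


Compute f'(x) to determine behavior:
f'(x) = -4x + 3
f'(-3) = -4 * (-3) + 3
= 12 + 3
= 15
Since f'(-3) > 0, the function is increasing (1)

1


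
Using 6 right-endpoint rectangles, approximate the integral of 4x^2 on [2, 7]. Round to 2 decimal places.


Right Riemann sum uses right endpoints of each subinterval.
Interval: [2, 7], n = 6
dx = (7 - 2) / 6 = 5/6
Right endpoints: [17/6, 11/3, 9/2, 16/3, 37/6, 7]
f values: [289/9, 484/9, 81, 1024/9, 1369/9, 196]
Sum = dx * (sum of f values)
= 5/6 * 5659/9
= 28295/54 ≈ 523.98

523.98


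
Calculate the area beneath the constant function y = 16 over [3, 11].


The area under a constant function y = 16 is a rectangle.
Width = 11 - 3 = 8
Height = 16
Area = width * height
= 8 * 16
= 128

128


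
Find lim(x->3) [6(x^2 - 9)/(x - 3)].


Direct substitution gives 0/0, so we factor the numerator.
Factor: 6(x^2 - 9) = 6 * (x - 3)(x + 3)
Cancel the common factor (x - 3):
6(x^2 - 9)/(x - 3) = 6 * (x + 3)
Now substitute x = 3:
= 6 * (3 + 3) = 36

36


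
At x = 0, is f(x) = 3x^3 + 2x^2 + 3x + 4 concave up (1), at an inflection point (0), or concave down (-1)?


Concavity is determined by the sign of f''(x).
f(x) = 3x^3 + 2x^2 + 3x + 4
f'(x) = 9x^2 + 4x + 3
f''(x) = 18x + 4
f''(0) = 18 * 0 + 4
= 0 + 4
= 4
Since f''(0) > 0, the function is concave up (1)

1


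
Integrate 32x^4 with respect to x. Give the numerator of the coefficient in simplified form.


Apply the power rule for integration:
integral of ax^n dx = a/(n+1) * x^(n+1) + C
integral of 32x^4 dx
= 32/5 * x^5 + C
The coefficient in lowest terms is 32/5, and its numerator is 32

32


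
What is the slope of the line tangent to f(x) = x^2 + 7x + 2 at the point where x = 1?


The slope of the tangent line equals f'(x) at the point.
f(x) = x^2 + 7x + 2
f'(x) = 2x + 7
At x = 1:
f'(1) = 2 * 1 + 7
= 2 + 7
= 9

9


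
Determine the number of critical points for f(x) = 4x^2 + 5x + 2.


Find where f'(x) = 0:
f'(x) = 8x + 5
Set f'(x) = 0:
8x + 5 = 0
x = -5 / 8 = -5/8
This is a linear equation in x, so there is exactly one solution.
Number of critical points: 1

1


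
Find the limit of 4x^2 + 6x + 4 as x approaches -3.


Since polynomials are continuous, we use direct substitution.
lim(x->-3) of 4x^2 + 6x + 4
= 4 * (-3)^2 + 6 * (-3) + 4
= 36 - 18 + 4
= 22

22


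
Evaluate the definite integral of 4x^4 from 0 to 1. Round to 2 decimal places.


Find the antiderivative of 4x^4:
F(x) = 4/5 * x^5
Apply the Fundamental Theorem of Calculus:
F(1) - F(0)
= 4/5 * 1^5 - 4/5 * 0^5
= 4/5 * (1 - 0)
= 4/5 * 1
= 4/5 = 0.80

0.80


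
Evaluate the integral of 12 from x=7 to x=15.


The integral of a constant k over [a, b] equals k * (b - a).
integral from 7 to 15 of 12 dx
= 12 * (15 - 7)
= 12 * 8
= 96

96


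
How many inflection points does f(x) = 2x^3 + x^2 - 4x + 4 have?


Inflection points occur where f''(x) = 0 and concavity changes.
f(x) = 2x^3 + x^2 - 4x + 4
f'(x) = 6x^2 + 2x - 4
f''(x) = 12x + 2
Set f''(x) = 0:
12x + 2 = 0
x = -2 / 12 = -1/6
Since f''(x) is linear (degree 1), it changes sign at this point.
Therefore there is exactly 1 inflection point.

1


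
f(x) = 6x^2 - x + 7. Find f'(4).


Differentiate term by term using power and sum rules:
f(x) = 6x^2 - x + 7
f'(x) = 12x - 1
Substitute x = 4:
f'(4) = 12 * 4 - 1
= 48 - 1
= 47

47


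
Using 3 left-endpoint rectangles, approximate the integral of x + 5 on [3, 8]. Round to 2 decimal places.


Left Riemann sum uses left endpoints of each subinterval.
Interval: [3, 8], n = 3
dx = (8 - 3) / 3 = 5/3
Left endpoints: [3, 14/3, 19/3]
f values: [8, 29/3, 34/3]
Sum = dx * (sum of f values)
= 5/3 * 29
= 145/3 ≈ 48.33

48.33


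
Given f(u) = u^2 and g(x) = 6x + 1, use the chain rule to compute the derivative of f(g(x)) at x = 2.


Using the chain rule: (f(g(x)))' = f'(g(x)) * g'(x)
First, find g(2):
g(2) = 6 * 2 + 1 = 13
Next, f'(u) = 2u
And g'(x) = 6
So f'(g(2)) * g'(2)
= 2 * 13 * 6
= 156

156


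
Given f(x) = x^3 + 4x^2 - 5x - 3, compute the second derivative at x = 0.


First derivative:
f'(x) = 3x^2 + 8x - 5
Second derivative:
f''(x) = 6x + 8
Substitute x = 0:
f''(0) = 6 * 0 + 8
= 0 + 8
= 8

8


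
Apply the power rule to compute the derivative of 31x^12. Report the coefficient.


We apply the power rule: d/dx [ax^n] = a*n * x^(n-1)
d/dx [31x^12]
= 31 * 12 * x^(12-1)
= 372x^11
The coefficient is 372

372


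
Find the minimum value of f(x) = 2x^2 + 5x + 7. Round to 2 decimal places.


For a quadratic f(x) = ax^2 + bx + c with a > 0, the minimum is at the vertex.
Vertex x-coordinate: x = -b/(2a)
x = -(5) / (2 * 2)
x = -5/4
Substitute back to find the minimum value:
f(-5/4) = 2 * (-5/4)^2 + 5 * (-5/4) + 7
= 25/8 - 25/4 + 7
= 31/8 ≈ 3.88

3.88


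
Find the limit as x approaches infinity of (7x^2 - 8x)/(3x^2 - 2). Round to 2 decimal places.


For limits at infinity with equal-degree polynomials,
we compare leading coefficients.
Numerator leading term: 7x^2
Denominator leading term: 3x^2
Divide both by x^2:
lim = (7 - 8/x) / (3 - 2/x^2)
As x -> infinity, the 1/x and 1/x^2 terms vanish:
= 7/3 ≈ 2.33

2.33


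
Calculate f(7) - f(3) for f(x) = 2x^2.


Net change = f(b) - f(a)
f(x) = 2x^2
Compute f(7):
f(7) = 2 * 7^2 + 0 * 7 + 0
= 98 + 0 + 0
= 98
Compute f(3):
f(3) = 2 * 3^2 + 0 * 3 + 0
= 18 + 0 + 0
= 18
Net change = 98 - 18 = 80

80


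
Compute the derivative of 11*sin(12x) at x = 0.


Apply the chain rule to differentiate 11*sin(12x):
d/dx [11*sin(12x)]
= 11 * cos(12x) * d/dx(12x)
= 11 * 12 * cos(12x)
= 132 * cos(12x)
Evaluate at x = 0:
= 132 * cos(0)
= 132 * 1
= 132

132


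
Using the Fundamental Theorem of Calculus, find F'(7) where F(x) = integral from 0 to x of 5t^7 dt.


By the Fundamental Theorem of Calculus (Part 1):
If F(x) = integral from 0 to x of f(t) dt, then F'(x) = f(x)
Here f(t) = 5t^7
So F'(x) = 5x^7
Evaluate at x = 7:
F'(7) = 5 * 7^7
= 5 * 823543
= 4117715

4117715


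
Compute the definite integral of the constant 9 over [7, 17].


The integral of a constant k over [a, b] equals k * (b - a).
integral from 7 to 17 of 9 dx
= 9 * (17 - 7)
= 9 * 10
= 90

90


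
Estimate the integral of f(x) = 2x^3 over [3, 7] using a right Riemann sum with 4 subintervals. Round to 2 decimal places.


Right Riemann sum uses right endpoints of each subinterval.
Interval: [3, 7], n = 4
dx = (7 - 3) / 4 = 1
Right endpoints: [4, 5, 6, 7]
f values: [128, 250, 432, 686]
Sum = dx * (sum of f values)
= 1 * 1496
= 1496 = 1496.00

1496.00


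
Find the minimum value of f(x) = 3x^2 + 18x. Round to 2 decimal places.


For a quadratic f(x) = ax^2 + bx + c with a > 0, the minimum is at the vertex.
Vertex x-coordinate: x = -b/(2a)
x = -(18) / (2 * 3)
x = -18/6 = -3
Substitute back to find the minimum value:
f(-3) = 3 * (-3)^2 + 18 * (-3) + 0
= 27 - 54 + 0
= -27 = -27.00

-27.00
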